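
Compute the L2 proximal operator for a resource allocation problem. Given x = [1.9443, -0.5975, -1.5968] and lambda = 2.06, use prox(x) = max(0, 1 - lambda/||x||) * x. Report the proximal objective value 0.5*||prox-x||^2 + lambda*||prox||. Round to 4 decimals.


Step 1: Compute ||x||.
||x|| = 2.5859
Step 2: Compute scaling factor.
scale = max(0, 1 - 2.06/2.5859) = 0.2034
Step 3: prox(x) = [0.3954, -0.1215, -0.3248]
||prox(x)|| = 0.5259
Step 4: Proximal objective.
0.5*||prox-x||^2 = 2.1218
lambda*||prox|| = 1.0834
Total = 3.2052


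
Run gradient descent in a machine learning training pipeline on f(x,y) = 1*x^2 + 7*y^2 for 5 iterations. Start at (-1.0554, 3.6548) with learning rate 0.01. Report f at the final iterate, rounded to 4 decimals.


Gradient descent on f(x,y) = 1*x^2 + 7*y^2.
Starting point: (-1.0554, 3.6548), alpha = 0.01
Step 1: grad_x = 2*1*-1.0554 = -2.1108, grad_y = 2*7*3.6548 = 51.1672
  x_1 = -1.0554 - 0.01*-2.1108 = -1.0343
  y_1 = 3.6548 - 0.01*51.1672 = 3.1431
Step 2: grad_x = 2*1*-1.0343 = -2.0686, grad_y = 2*7*3.1431 = 44.0038
  x_2 = -1.0343 - 0.01*-2.0686 = -1.0136
  y_2 = 3.1431 - 0.01*44.0038 = 2.7031
Step 3: grad_x = 2*1*-1.0136 = -2.0272, grad_y = 2*7*2.7031 = 37.8433
  x_3 = -1.0136 - 0.01*-2.0272 = -0.9933
  y_3 = 2.7031 - 0.01*37.8433 = 2.3247
Step 4: grad_x = 2*1*-0.9933 = -1.9867, grad_y = 2*7*2.3247 = 32.5452
  x_4 = -0.9933 - 0.01*-1.9867 = -0.9735
  y_4 = 2.3247 - 0.01*32.5452 = 1.9992
Step 5: grad_x = 2*1*-0.9735 = -1.9469, grad_y = 2*7*1.9992 = 27.9889
  x_5 = -0.9735 - 0.01*-1.9469 = -0.954
  y_5 = 1.9992 - 0.01*27.9889 = 1.7193
f(-0.954, 1.7193) = 1*(-0.954)^2 + 7*1.7193^2 = 21.6025


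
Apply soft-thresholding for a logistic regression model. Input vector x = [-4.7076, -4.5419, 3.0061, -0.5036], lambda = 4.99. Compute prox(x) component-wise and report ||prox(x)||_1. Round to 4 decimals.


Soft-thresholding with lambda = 4.99:
prox(-4.7076) = sign(-4.7076)*max(|-4.7076| - 4.99, 0) = 0.0
prox(-4.5419) = sign(-4.5419)*max(|-4.5419| - 4.99, 0) = 0.0
prox(3.0061) = sign(3.0061)*max(|3.0061| - 4.99, 0) = 0.0
prox(-0.5036) = sign(-0.5036)*max(|-0.5036| - 4.99, 0) = 0.0
prox(x) = [0.0, 0.0, 0.0, 0.0]
||prox(x)||_1 = 0.0 + 0.0 + 0.0 + 0.0 = 0.0


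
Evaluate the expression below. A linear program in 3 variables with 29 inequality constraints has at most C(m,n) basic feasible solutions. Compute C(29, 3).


Each vertex corresponds to some choice of n active constraints out of m, so the number of vertices is at most C(m, n) = m! / (n!(m-n)!).
m = 29, n = 3
Numerator: 29 * 28 * 27
Denominator: 3! = 6
C(29, 3) = 3654


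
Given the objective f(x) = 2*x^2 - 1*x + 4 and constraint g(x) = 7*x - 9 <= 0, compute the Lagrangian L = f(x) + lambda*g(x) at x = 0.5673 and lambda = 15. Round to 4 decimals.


Step 1: Evaluate f(x).
f(0.5673) = 2*0.5673^2 - 1*0.5673 + 4 = 4.0764
Step 2: Evaluate g(x).
g(0.5673) = 7*0.5673 - 9 = -5.0289
Step 3: Compute Lagrangian.
L = 4.0764 + 15*-5.0289 = -71.3571


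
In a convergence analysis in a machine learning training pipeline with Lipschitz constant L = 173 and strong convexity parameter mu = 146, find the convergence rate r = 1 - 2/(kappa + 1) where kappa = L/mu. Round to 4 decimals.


Step 1: Compute the condition number.
kappa = L/mu = 173/146 = 1.1849
Step 2: Compute the convergence rate.
r = 1 - 2/(kappa + 1) = 1 - 2*mu/(L + mu) = (L - mu)/(L + mu) = 27/319 = 0.0846


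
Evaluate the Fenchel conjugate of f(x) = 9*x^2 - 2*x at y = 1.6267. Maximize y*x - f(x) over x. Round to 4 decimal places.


f*(y) = sup_x {y*x - a*x^2 - b*x} = sup_x {(y-b)*x - a*x^2}
FOC: (y - b) - 2a*x = 0 => x* = (y - b)/(2a)
x* = (1.6267 + 2)/(2*9) = 0.2015
f*(1.6267) = (y-b)^2/(4a) = (1.6267 + 2)^2/(4*9)
= 13.153/36 = 0.3654


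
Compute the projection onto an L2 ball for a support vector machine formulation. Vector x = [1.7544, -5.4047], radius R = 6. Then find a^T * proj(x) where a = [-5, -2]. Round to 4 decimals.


Step 1: Compute ||x|| (intermediates to 6 decimals).
||x|| = sqrt(1.7544^2 + (-5.4047)^2) = 5.682315
Step 2: Project.
Since ||x|| <= R, proj = x (no scaling needed).
proj(x) = [1.7544, -5.4047]
Step 3: Dot product.
a^T * proj(x) = -5*1.7544 - 2*(-5.4047) = 2.0374


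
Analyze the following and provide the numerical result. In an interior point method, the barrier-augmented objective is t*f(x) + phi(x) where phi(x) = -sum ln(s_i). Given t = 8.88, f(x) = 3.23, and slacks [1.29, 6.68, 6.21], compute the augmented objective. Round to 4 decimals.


Step 1: Compute log-barrier.
ln values: [0.2546, 1.8991, 1.8262]
phi = -(0.2546 + 1.8991 + 1.8262) = -3.9799
Step 2: Compute augmented objective.
t*f(x) = 8.88*3.23 = 28.6824
Total = 28.6824 - 3.9799 = 24.7025


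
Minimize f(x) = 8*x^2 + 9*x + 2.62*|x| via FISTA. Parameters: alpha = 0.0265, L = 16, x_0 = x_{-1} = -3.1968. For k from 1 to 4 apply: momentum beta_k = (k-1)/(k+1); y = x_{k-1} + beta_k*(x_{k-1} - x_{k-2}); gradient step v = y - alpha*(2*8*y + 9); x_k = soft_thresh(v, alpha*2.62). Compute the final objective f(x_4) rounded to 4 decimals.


FISTA on f(x) = 8*x^2 + 9*x + 2.62*|x|
L = 16, alpha = 0.0265
Iteration 1: beta = 0.0, y = -3.1968 + 0.0*(-3.1968 + 3.1968) = -3.1968
  grad(y) = -42.1488, v = y - alpha*grad = -2.0799
  prox(v) = soft_thresh(-2.0799, 0.0694) = -2.0104
Iteration 2: beta = 0.3333, y = -2.0104 + 0.3333*(-2.0104 + 3.1968) = -1.615
  grad(y) = -16.8395, v = y - alpha*grad = -1.1687
  prox(v) = soft_thresh(-1.1687, 0.0694) = -1.0993
Iteration 3: beta = 0.5, y = -1.0993 + 0.5*(-1.0993 + 2.0104) = -0.6437
  grad(y) = -1.2996, v = y - alpha*grad = -0.6093
  prox(v) = soft_thresh(-0.6093, 0.0694) = -0.5399
Iteration 4: beta = 0.6, y = -0.5399 + 0.6*(-0.5399 + 1.0993) = -0.2042
  grad(y) = 5.7329, v = y - alpha*grad = -0.3561
  prox(v) = soft_thresh(-0.3561, 0.0694) = -0.2867
f(x_4) = 8*(-0.2867)^2 + 9*(-0.2867) + 2.62*|-0.2867| = -1.1715


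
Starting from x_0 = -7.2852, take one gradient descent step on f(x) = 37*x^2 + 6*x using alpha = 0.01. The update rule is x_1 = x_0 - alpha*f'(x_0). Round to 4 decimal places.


We compute the gradient at x_0 and apply the update.
f'(x) = 74*x + 6
f'(-7.2852) = 74*-7.2852 + 6 = -533.1048
x_1 = -7.2852 - 0.01*-533.1048 = -1.9542


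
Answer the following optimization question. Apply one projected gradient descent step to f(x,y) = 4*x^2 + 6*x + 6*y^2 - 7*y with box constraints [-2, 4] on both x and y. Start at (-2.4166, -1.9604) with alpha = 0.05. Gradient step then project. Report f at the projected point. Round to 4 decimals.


Step 1: Compute gradient at (-2.4166, -1.9604).
grad_x = 2*4*-2.4166 + 6 = -13.3328
grad_y = 2*6*-1.9604 - 7 = -30.5248
Step 2: Gradient step.
x_raw = -2.4166 - 0.05*-13.3328 = -1.75
y_raw = -1.9604 - 0.05*-30.5248 = -0.4342
Step 3: Project onto [-2, 4].
x_proj = clip(-1.75) = -1.75
y_proj = clip(-0.4342) = -0.4342
Step 4: Evaluate f.
f(-1.75, -0.4342) = 5.9198


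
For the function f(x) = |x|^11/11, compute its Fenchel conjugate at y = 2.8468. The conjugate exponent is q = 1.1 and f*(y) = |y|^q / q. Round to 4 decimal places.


The conjugate exponent q satisfies 1/p + 1/q = 1.
p = 11, so q = 11/(11 - 1) = 1.1
|y|^q = 2.8468^1.1 = 3.1608
f*(2.8468) = 3.1608 / 1.1 = 2.8734


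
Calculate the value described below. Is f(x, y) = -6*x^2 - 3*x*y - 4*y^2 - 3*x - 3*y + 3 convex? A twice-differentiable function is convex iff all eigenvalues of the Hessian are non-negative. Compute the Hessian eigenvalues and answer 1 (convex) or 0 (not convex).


The Hessian of f(x,y) = -6*x^2 - 3*x*y - 4*y^2 - 3*x - 3*y + 3 is:
H = [[-12, -3], [-3, -8]]
Trace = -12 - 8 = -20
Determinant = -12*-8 - (-3)^2 = 87
Discriminant = (-20)^2 - 4*87 = 52.0
Eigenvalues: lambda_1 = -13.6056, lambda_2 = -6.3944
The function is not convex.

0


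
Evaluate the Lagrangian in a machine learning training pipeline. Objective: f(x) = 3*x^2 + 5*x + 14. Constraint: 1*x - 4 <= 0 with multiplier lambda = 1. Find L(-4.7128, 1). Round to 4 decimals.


Step 1: Evaluate f(x).
f(-4.7128) = 3*(-4.7128)^2 + 5*(-4.7128) + 14 = 57.0675
Step 2: Evaluate g(x).
g(-4.7128) = 1*-4.7128 - 4 = -8.7128
Step 3: Compute Lagrangian.
L = 57.0675 + 1*-8.7128 = 48.3547


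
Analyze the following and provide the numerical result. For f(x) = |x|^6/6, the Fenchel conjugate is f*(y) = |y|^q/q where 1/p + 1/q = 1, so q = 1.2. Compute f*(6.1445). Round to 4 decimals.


The conjugate exponent q satisfies 1/p + 1/q = 1.
p = 6, so q = 6/(6 - 1) = 1.2
|y|^q = 6.1445^1.2 = 8.8345
f*(6.1445) = 8.8345 / 1.2 = 7.3621


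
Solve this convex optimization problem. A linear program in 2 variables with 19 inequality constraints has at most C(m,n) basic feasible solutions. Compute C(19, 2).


Each vertex corresponds to some choice of n active constraints out of m, so the number of vertices is at most C(m, n) = m! / (n!(m-n)!).
m = 19, n = 2
Numerator: 19 * 18
Denominator: 2! = 2
C(19, 2) = 171


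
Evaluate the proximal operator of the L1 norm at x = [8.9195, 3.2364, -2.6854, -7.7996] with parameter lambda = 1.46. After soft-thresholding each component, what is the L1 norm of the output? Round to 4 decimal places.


Soft-thresholding with lambda = 1.46:
prox(8.9195) = sign(8.9195)*max(|8.9195| - 1.46, 0) = 7.4595
prox(3.2364) = sign(3.2364)*max(|3.2364| - 1.46, 0) = 1.7764
prox(-2.6854) = sign(-2.6854)*max(|-2.6854| - 1.46, 0) = -1.2254
prox(-7.7996) = sign(-7.7996)*max(|-7.7996| - 1.46, 0) = -6.3396
prox(x) = [7.4595, 1.7764, -1.2254, -6.3396]
||prox(x)||_1 = 7.4595 + 1.7764 + 1.2254 + 6.3396 = 16.8009


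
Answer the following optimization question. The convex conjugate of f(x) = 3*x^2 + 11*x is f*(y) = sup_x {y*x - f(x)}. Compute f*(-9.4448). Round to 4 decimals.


f*(y) = sup_x {y*x - a*x^2 - b*x} = sup_x {(y-b)*x - a*x^2}
FOC: (y - b) - 2a*x = 0 => x* = (y - b)/(2a)
x* = (-9.4448 - 11)/(2*3) = -3.4075
f*(-9.4448) = (y-b)^2/(4a) = (-9.4448 - 11)^2/(4*3)
= 417.9898/12 = 34.8325


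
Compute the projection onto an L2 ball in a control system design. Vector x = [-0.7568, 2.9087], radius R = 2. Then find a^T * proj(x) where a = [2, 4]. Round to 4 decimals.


Step 1: Compute ||x|| (intermediates to 6 decimals).
||x|| = sqrt((-0.7568)^2 + 2.9087^2) = 3.005542
Step 2: Project.
Since ||x|| > R, scale = R/||x|| = 2/3.005542 = 0.665437, proj(x) = scale * x
proj(x) = [-0.503603, 1.935557]
Step 3: Dot product.
a^T * proj(x) = 2*(-0.503603) + 4*1.935557 = 6.735


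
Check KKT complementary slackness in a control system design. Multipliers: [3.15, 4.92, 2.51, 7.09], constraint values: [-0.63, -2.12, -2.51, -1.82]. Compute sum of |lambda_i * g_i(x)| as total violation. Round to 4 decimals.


KKT complementary slackness check:
lambda_1 * g_1 = 3.15 * -0.63 = -1.9845
lambda_2 * g_2 = 4.92 * -2.12 = -10.4304
lambda_3 * g_3 = 2.51 * -2.51 = -6.3001
lambda_4 * g_4 = 7.09 * -1.82 = -12.9038
Total violation = 1.9845 + 10.4304 + 6.3001 + 12.9038 = 31.6188


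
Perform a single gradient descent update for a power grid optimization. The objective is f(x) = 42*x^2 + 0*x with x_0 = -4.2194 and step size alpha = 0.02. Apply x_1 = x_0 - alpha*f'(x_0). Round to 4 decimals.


We compute the gradient at x_0 and apply the update.
f'(x) = 84*x + 0
f'(-4.2194) = 84*-4.2194 + 0 = -354.4296
x_1 = -4.2194 - 0.02*-354.4296 = 2.8692


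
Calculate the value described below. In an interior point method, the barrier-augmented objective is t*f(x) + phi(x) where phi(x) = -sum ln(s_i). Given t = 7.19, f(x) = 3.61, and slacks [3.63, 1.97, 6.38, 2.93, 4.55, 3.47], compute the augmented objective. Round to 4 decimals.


Step 1: Compute log-barrier.
ln values: [1.2892, 0.678, 1.8532, 1.075, 1.5151, 1.2442]
phi = -(1.2892 + 0.678 + 1.8532 + 1.075 + 1.5151 + 1.2442) = -7.6547
Step 2: Compute augmented objective.
t*f(x) = 7.19*3.61 = 25.9559
Total = 25.9559 - 7.6547 = 18.3012


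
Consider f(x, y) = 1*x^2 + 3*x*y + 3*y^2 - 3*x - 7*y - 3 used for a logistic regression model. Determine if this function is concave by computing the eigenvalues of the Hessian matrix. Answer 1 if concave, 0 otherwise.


The Hessian of f(x,y) = 1*x^2 + 3*x*y + 3*y^2 - 3*x - 7*y - 3 is:
H = [[2, 3], [3, 6]]
Trace = 2 + 6 = 8
Determinant = 2*6 - (3)^2 = 3
Discriminant = (8)^2 - 4*3 = 52.0
Eigenvalues: lambda_1 = 0.3944, lambda_2 = 7.6056
The function is not concave.

0


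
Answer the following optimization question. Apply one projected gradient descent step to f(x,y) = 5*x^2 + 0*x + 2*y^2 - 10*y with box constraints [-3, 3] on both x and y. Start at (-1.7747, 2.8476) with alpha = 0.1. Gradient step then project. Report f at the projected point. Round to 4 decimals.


Step 1: Compute gradient at (-1.7747, 2.8476).
grad_x = 2*5*-1.7747 + 0 = -17.747
grad_y = 2*2*2.8476 - 10 = 1.3904
Step 2: Gradient step.
x_raw = -1.7747 - 0.1*-17.747 = 0.0
y_raw = 2.8476 - 0.1*1.3904 = 2.7086
Step 3: Project onto [-3, 3].
x_proj = clip(0.0) = 0.0
y_proj = clip(2.7086) = 2.7086
Step 4: Evaluate f.
f(0.0, 2.7086) = -12.413


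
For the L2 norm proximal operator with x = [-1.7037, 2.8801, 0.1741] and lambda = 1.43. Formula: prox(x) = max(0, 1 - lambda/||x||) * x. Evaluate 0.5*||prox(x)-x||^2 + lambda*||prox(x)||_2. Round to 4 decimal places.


Step 1: Compute ||x||.
||x|| = 3.3508
Step 2: Compute scaling factor.
scale = max(0, 1 - 1.43/3.3508) = 0.5732
Step 3: prox(x) = [-0.9766, 1.651, 0.0998]
||prox(x)|| = 1.9208
Step 4: Proximal objective.
0.5*||prox-x||^2 = 1.0225
lambda*||prox|| = 2.7467
Total = 3.7692


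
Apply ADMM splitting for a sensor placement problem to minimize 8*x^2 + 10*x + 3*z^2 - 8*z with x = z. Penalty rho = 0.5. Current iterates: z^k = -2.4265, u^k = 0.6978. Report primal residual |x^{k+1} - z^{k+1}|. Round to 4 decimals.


ADMM iteration with rho = 0.5, z^k = -2.4265, u^k = 0.6978
Step 1: x-update.
Minimize 8*x^2 + 10*x + (0.5/2)*(x + 2.4265 + 0.6978)^2
FOC: (2*8 + 0.5)*x = -10 + 0.5*(-2.4265 - 0.6978)
x^{k+1} = -0.7007
Step 2: z-update.
Minimize 3*z^2 - 8*z + (0.5/2)*(-0.7007 - z + 0.6978)^2
FOC: (2*3 + 0.5)*z = 8 + 0.5*(-0.7007 + 0.6978)
z^{k+1} = 1.2305
Step 3: u-update.
u^{k+1} = 0.6978 - 0.7007 - 1.2305 = -1.2335
Step 4: Primal residual = |-0.7007 - 1.2305| = 1.9313


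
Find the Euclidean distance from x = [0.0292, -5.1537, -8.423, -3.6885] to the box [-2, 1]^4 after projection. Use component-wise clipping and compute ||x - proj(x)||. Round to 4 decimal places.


Project each component onto [-2, 1].
clip(0.0292) = 0.0292, clip(-5.1537) = -2.0, clip(-8.423) = -2.0, clip(-3.6885) = -2.0
Projection = [0.0292, -2.0, -2.0, -2.0]
Squared diffs: [0.0, 9.9458, 41.2549, 2.851]
Distance = sqrt(54.0517) = 7.352


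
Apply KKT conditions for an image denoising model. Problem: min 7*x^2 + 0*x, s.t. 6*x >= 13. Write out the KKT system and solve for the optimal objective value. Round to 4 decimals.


Step 1: Try lambda = 0 (constraint inactive).
x_unc = 0/(2*7) = 0.0
Check: 6*0.0 = 0.0 < 13 -- violated!
Step 2: Constraint must be active: 6*x = 13
x* = 13/6 = 2.1667 (rounded; the exact value 13/6 is used below)
lambda = (2*7*(13/6) + 0)/6 = 5.0556
Step 3: Compute optimal value.
f(x*) = 7*(13/6)^2 + 0*(13/6) = 32.8611


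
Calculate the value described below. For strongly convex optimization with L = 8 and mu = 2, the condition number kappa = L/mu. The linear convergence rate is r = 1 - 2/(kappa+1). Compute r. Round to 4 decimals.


Step 1: Compute the condition number.
kappa = L/mu = 8/2 = 4.0
Step 2: Compute the convergence rate.
r = 1 - 2/(kappa + 1) = 1 - 2*mu/(L + mu) = (L - mu)/(L + mu) = 6/10 = 0.6


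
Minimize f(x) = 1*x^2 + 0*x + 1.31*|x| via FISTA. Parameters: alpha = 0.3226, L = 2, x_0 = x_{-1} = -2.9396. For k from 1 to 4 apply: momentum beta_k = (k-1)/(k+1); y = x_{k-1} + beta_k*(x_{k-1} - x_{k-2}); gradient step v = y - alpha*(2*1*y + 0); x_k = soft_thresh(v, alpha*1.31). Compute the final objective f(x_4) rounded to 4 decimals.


FISTA on f(x) = 1*x^2 + 0*x + 1.31*|x|
L = 2, alpha = 0.3226
Iteration 1: beta = 0.0, y = -2.9396 + 0.0*(-2.9396 + 2.9396) = -2.9396
  grad(y) = -5.8792, v = y - alpha*grad = -1.043
  prox(v) = soft_thresh(-1.043, 0.4226) = -0.6204
Iteration 2: beta = 0.3333, y = -0.6204 + 0.3333*(-0.6204 + 2.9396) = 0.1527
  grad(y) = 0.3054, v = y - alpha*grad = 0.0542
  prox(v) = soft_thresh(0.0542, 0.4226) = 0.0
Iteration 3: beta = 0.5, y = 0.0 + 0.5*(0.0 + 0.6204) = 0.3102
  grad(y) = 0.6204, v = y - alpha*grad = 0.1101
  prox(v) = soft_thresh(0.1101, 0.4226) = 0.0
Iteration 4: beta = 0.6, y = 0.0 + 0.6*(0.0 - 0.0) = 0.0
  grad(y) = 0.0, v = y - alpha*grad = 0.0
  prox(v) = soft_thresh(0.0, 0.4226) = 0.0
f(x_4) = 1*0.0^2 + 0*0.0 + 1.31*|0.0| = 0.0


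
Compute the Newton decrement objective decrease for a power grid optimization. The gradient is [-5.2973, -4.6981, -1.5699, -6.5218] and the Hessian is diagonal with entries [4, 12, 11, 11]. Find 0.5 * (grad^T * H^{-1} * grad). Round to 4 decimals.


Step 1: H is diagonal, so H^(-1) * g = [-1.3243, -0.3915, -0.1427, -0.5929].
Step 2: g^T H^(-1) g = sum_i g_i^2 / H_ii
  = (-5.2973)^2/4 + (-4.6981)^2/12 + (-1.5699)^2/11 + (-6.5218)^2/11
  = 7.0153 + 1.8393 + 0.2241 + 3.8667 = 12.9455
Step 3: Objective decrease = 0.5 * g^T H^(-1) g = 6.4727


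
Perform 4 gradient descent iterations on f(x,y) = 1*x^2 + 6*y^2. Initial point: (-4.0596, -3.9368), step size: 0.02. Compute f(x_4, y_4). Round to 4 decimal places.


Gradient descent on f(x,y) = 1*x^2 + 6*y^2.
Starting point: (-4.0596, -3.9368), alpha = 0.02
Step 1: grad_x = 2*1*-4.0596 = -8.1192, grad_y = 2*6*-3.9368 = -47.2416
  x_1 = -4.0596 - 0.02*-8.1192 = -3.8972
  y_1 = -3.9368 - 0.02*-47.2416 = -2.992
Step 2: grad_x = 2*1*-3.8972 = -7.7944, grad_y = 2*6*-2.992 = -35.9036
  x_2 = -3.8972 - 0.02*-7.7944 = -3.7413
  y_2 = -2.992 - 0.02*-35.9036 = -2.2739
Step 3: grad_x = 2*1*-3.7413 = -7.4827, grad_y = 2*6*-2.2739 = -27.2867
  x_3 = -3.7413 - 0.02*-7.4827 = -3.5917
  y_3 = -2.2739 - 0.02*-27.2867 = -1.7282
Step 4: grad_x = 2*1*-3.5917 = -7.1833, grad_y = 2*6*-1.7282 = -20.7379
  x_4 = -3.5917 - 0.02*-7.1833 = -3.448
  y_4 = -1.7282 - 0.02*-20.7379 = -1.3134
f(-3.448, -1.3134) = 1*(-3.448)^2 + 6*(-1.3134)^2 = 22.2389


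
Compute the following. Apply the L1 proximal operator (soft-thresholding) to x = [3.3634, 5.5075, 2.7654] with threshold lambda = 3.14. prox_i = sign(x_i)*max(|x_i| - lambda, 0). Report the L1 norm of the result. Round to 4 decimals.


Soft-thresholding with lambda = 3.14:
prox(3.3634) = sign(3.3634)*max(|3.3634| - 3.14, 0) = 0.2234
prox(5.5075) = sign(5.5075)*max(|5.5075| - 3.14, 0) = 2.3675
prox(2.7654) = sign(2.7654)*max(|2.7654| - 3.14, 0) = 0.0
prox(x) = [0.2234, 2.3675, 0.0]
||prox(x)||_1 = 0.2234 + 2.3675 + 0.0 = 2.5909


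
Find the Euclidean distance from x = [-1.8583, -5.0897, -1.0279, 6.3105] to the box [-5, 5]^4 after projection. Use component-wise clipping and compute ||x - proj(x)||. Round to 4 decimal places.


Project each component onto [-5, 5].
clip(-1.8583) = -1.8583, clip(-5.0897) = -5.0, clip(-1.0279) = -1.0279, clip(6.3105) = 5.0
Projection = [-1.8583, -5.0, -1.0279, 5.0]
Squared diffs: [0.0, 0.008, 0.0, 1.7174]
Distance = sqrt(1.7254) = 1.3136


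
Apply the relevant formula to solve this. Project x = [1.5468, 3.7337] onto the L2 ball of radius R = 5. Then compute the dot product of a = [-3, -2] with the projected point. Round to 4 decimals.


Step 1: Compute ||x|| (intermediates to 6 decimals).
||x|| = sqrt(1.5468^2 + 3.7337^2) = 4.041424
Step 2: Project.
Since ||x|| <= R, proj = x (no scaling needed).
proj(x) = [1.5468, 3.7337]
Step 3: Dot product.
a^T * proj(x) = -3*1.5468 - 2*3.7337 = -12.1078


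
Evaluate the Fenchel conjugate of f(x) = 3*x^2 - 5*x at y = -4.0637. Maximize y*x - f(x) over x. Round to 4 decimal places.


f*(y) = sup_x {y*x - a*x^2 - b*x} = sup_x {(y-b)*x - a*x^2}
FOC: (y - b) - 2a*x = 0 => x* = (y - b)/(2a)
x* = (-4.0637 + 5)/(2*3) = 0.1561
f*(-4.0637) = (y-b)^2/(4a) = (-4.0637 + 5)^2/(4*3)
= 0.8767/12 = 0.0731


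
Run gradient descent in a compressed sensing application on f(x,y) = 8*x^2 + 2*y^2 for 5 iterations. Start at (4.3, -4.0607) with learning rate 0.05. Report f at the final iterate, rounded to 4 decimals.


Gradient descent on f(x,y) = 8*x^2 + 2*y^2.
Starting point: (4.3, -4.0607), alpha = 0.05
Step 1: grad_x = 2*8*4.3 = 68.8, grad_y = 2*2*-4.0607 = -16.2428
  x_1 = 4.3 - 0.05*68.8 = 0.86
  y_1 = -4.0607 - 0.05*-16.2428 = -3.2486
Step 2: grad_x = 2*8*0.86 = 13.76, grad_y = 2*2*-3.2486 = -12.9942
  x_2 = 0.86 - 0.05*13.76 = 0.172
  y_2 = -3.2486 - 0.05*-12.9942 = -2.5988
Step 3: grad_x = 2*8*0.172 = 2.752, grad_y = 2*2*-2.5988 = -10.3954
  x_3 = 0.172 - 0.05*2.752 = 0.0344
  y_3 = -2.5988 - 0.05*-10.3954 = -2.0791
Step 4: grad_x = 2*8*0.0344 = 0.5504, grad_y = 2*2*-2.0791 = -8.3163
  x_4 = 0.0344 - 0.05*0.5504 = 0.0069
  y_4 = -2.0791 - 0.05*-8.3163 = -1.6633
Step 5: grad_x = 2*8*0.0069 = 0.1101, grad_y = 2*2*-1.6633 = -6.6531
  x_5 = 0.0069 - 0.05*0.1101 = 0.0014
  y_5 = -1.6633 - 0.05*-6.6531 = -1.3306
f(0.0014, -1.3306) = 8*0.0014^2 + 2*(-1.3306)^2 = 3.5411


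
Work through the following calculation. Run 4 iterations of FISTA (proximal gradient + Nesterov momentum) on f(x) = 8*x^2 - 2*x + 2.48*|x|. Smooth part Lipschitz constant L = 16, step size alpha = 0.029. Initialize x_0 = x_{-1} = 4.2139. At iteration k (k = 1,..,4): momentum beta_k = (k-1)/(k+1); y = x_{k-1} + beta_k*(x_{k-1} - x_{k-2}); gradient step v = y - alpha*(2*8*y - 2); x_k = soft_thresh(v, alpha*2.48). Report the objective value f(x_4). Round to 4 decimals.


FISTA on f(x) = 8*x^2 - 2*x + 2.48*|x|
L = 16, alpha = 0.029
Iteration 1: beta = 0.0, y = 4.2139 + 0.0*(4.2139 - 4.2139) = 4.2139
  grad(y) = 65.4224, v = y - alpha*grad = 2.3167
  prox(v) = soft_thresh(2.3167, 0.0719) = 2.2447
Iteration 2: beta = 0.3333, y = 2.2447 + 0.3333*(2.2447 - 4.2139) = 1.5883
  grad(y) = 23.4134, v = y - alpha*grad = 0.9094
  prox(v) = soft_thresh(0.9094, 0.0719) = 0.8374
Iteration 3: beta = 0.5, y = 0.8374 + 0.5*(0.8374 - 2.2447) = 0.1338
  grad(y) = 0.1405, v = y - alpha*grad = 0.1297
  prox(v) = soft_thresh(0.1297, 0.0719) = 0.0578
Iteration 4: beta = 0.6, y = 0.0578 + 0.6*(0.0578 - 0.8374) = -0.41
  grad(y) = -8.56, v = y - alpha*grad = -0.1618
  prox(v) = soft_thresh(-0.1618, 0.0719) = -0.0898
f(x_4) = 8*(-0.0898)^2 - 2*(-0.0898) + 2.48*|-0.0898| = 0.4671


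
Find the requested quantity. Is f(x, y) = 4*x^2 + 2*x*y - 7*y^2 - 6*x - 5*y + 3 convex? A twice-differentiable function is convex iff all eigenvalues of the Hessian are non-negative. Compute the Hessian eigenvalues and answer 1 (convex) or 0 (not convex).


The Hessian of f(x,y) = 4*x^2 + 2*x*y - 7*y^2 - 6*x - 5*y + 3 is:
H = [[8, 2], [2, -14]]
Trace = 8 - 14 = -6
Determinant = 8*-14 - (2)^2 = -116
Discriminant = (-6)^2 - 4*-116 = 500.0
Eigenvalues: lambda_1 = -14.1803, lambda_2 = 8.1803
The function is not convex.

0


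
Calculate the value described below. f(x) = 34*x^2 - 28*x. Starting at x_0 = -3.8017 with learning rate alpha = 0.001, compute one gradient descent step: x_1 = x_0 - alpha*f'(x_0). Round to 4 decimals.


We compute the gradient at x_0 and apply the update.
f'(x) = 68*x - 28
f'(-3.8017) = 68*-3.8017 - 28 = -286.5156
x_1 = -3.8017 - 0.001*-286.5156 = -3.5152


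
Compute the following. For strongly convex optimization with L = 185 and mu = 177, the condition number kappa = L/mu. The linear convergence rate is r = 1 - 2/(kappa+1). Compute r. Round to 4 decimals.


Step 1: Compute the condition number.
kappa = L/mu = 185/177 = 1.0452
Step 2: Compute the convergence rate.
r = 1 - 2/(kappa + 1) = 1 - 2*mu/(L + mu) = (L - mu)/(L + mu) = 8/362 = 0.0221


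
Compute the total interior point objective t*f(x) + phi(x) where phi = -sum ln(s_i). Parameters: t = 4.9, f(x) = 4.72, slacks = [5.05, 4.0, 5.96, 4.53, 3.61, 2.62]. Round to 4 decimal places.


Step 1: Compute log-barrier.
ln values: [1.6194, 1.3863, 1.7851, 1.5107, 1.2837, 0.9632]
phi = -(1.6194 + 1.3863 + 1.7851 + 1.5107 + 1.2837 + 0.9632) = -8.5484
Step 2: Compute augmented objective.
t*f(x) = 4.9*4.72 = 23.128
Total = 23.128 - 8.5484 = 14.5796


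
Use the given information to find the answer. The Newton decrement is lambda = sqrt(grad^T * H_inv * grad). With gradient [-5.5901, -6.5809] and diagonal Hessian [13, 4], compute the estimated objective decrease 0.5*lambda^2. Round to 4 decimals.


Step 1: H is diagonal, so H^(-1) * g = [-0.43, -1.6452].
Step 2: g^T H^(-1) g = sum_i g_i^2 / H_ii
  = (-5.5901)^2/13 + (-6.5809)^2/4
  = 2.4038 + 10.8271 = 13.2308
Step 3: Objective decrease = 0.5 * g^T H^(-1) g = 6.6154


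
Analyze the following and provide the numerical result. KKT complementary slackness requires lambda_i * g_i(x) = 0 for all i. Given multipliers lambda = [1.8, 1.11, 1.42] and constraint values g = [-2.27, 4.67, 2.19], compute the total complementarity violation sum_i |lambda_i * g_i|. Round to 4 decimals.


KKT complementary slackness check:
lambda_1 * g_1 = 1.8 * -2.27 = -4.086
lambda_2 * g_2 = 1.11 * 4.67 = 5.1837
lambda_3 * g_3 = 1.42 * 2.19 = 3.1098
Total violation = 4.086 + 5.1837 + 3.1098 = 12.3795


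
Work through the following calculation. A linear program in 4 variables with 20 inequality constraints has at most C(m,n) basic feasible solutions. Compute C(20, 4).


Each vertex corresponds to some choice of n active constraints out of m, so the number of vertices is at most C(m, n) = m! / (n!(m-n)!).
m = 20, n = 4
Numerator: 20 * 19 * 18 * 17
Denominator: 4! = 24
C(20, 4) = 4845


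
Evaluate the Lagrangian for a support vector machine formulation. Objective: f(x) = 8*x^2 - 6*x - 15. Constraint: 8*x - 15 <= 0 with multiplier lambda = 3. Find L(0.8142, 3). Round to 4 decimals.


Step 1: Evaluate f(x).
f(0.8142) = 8*0.8142^2 - 6*0.8142 - 15 = -14.5818
Step 2: Evaluate g(x).
g(0.8142) = 8*0.8142 - 15 = -8.4864
Step 3: Compute Lagrangian.
L = -14.5818 + 3*-8.4864 = -40.041


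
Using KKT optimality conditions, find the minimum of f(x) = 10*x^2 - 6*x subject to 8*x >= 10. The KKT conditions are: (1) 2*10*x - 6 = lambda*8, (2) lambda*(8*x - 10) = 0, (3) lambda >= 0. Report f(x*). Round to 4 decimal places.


Step 1: Try lambda = 0 (constraint inactive).
x_unc = 6/(2*10) = 0.3
Check: 8*0.3 = 2.4 < 10 -- violated!
Step 2: Constraint must be active: 8*x = 10
x* = 10/8 = 1.25
lambda = (2*10*1.25 - 6)/8 = 2.375
Step 3: Compute optimal value.
f(x*) = 10*1.25^2 - 6*1.25 = 8.125


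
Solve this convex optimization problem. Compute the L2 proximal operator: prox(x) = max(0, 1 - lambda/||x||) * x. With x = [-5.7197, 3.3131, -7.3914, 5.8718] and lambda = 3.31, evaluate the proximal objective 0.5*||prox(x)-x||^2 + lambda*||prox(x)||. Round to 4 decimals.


Step 1: Compute ||x||.
||x|| = 11.524
Step 2: Compute scaling factor.
scale = max(0, 1 - 3.31/11.524) = 0.7128
Step 3: prox(x) = [-4.0768, 2.3615, -5.2684, 4.1853]
||prox(x)|| = 8.214
Step 4: Proximal objective.
0.5*||prox-x||^2 = 5.4781
lambda*||prox|| = 27.1883
Total = 32.6664


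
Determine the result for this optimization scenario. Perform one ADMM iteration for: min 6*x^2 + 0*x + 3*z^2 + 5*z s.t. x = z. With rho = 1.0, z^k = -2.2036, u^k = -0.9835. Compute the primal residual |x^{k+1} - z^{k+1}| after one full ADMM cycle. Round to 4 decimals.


ADMM iteration with rho = 1.0, z^k = -2.2036, u^k = -0.9835
Step 1: x-update.
Minimize 6*x^2 + 0*x + (1.0/2)*(x + 2.2036 - 0.9835)^2
FOC: (2*6 + 1.0)*x = 0 + 1.0*(-2.2036 + 0.9835)
x^{k+1} = -0.0939
Step 2: z-update.
Minimize 3*z^2 + 5*z + (1.0/2)*(-0.0939 - z - 0.9835)^2
FOC: (2*3 + 1.0)*z = -5 + 1.0*(-0.0939 - 0.9835)
z^{k+1} = -0.8682
Step 3: u-update.
u^{k+1} = -0.9835 - 0.0939 + 0.8682 = -0.2092
Step 4: Primal residual = |-0.0939 + 0.8682| = 0.7743


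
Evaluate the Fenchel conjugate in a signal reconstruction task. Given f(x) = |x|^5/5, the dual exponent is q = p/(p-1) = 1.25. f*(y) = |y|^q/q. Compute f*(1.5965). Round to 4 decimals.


The conjugate exponent q satisfies 1/p + 1/q = 1.
p = 5, so q = 5/(5 - 1) = 1.25
|y|^q = 1.5965^1.25 = 1.7946
f*(1.5965) = 1.7946 / 1.25 = 1.4357


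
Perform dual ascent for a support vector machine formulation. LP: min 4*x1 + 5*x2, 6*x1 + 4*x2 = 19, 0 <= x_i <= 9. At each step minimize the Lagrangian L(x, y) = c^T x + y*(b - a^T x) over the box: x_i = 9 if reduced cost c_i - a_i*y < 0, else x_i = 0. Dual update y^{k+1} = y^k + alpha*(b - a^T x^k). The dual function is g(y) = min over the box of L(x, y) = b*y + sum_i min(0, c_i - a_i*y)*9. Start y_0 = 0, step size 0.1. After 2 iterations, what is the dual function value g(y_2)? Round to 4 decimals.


Dual ascent for LP: min 4*x1 + 5*x2, 6*x1 + 4*x2 = 19, 0 <= x_i <= 9
Step 1: y^k = 0.0, reduced costs: (4.0, 5.0)
  x^k = (0.0, 0.0), subgradient = b - a^T x = 19.0
  y^{k+1} = 0.0 + 0.1*19.0 = 1.9
Step 2: y^k = 1.9, reduced costs: (-7.4, -2.6)
  x^k = (9.0, 9.0), subgradient = b - a^T x = -71.0
  y^{k+1} = 1.9 + 0.1*-71.0 = -5.2
Dual objective at y_2 = -5.2: reduced costs (35.2, 25.8), box minimizer x = (0.0, 0.0)
g(y_2) = b*y + (c1 - a1*y)*x1 + (c2 - a2*y)*x2 = 19*(-5.2) + 35.2*0.0 + 25.8*0.0 = -98.8 + 0.0 + 0.0 = -98.8


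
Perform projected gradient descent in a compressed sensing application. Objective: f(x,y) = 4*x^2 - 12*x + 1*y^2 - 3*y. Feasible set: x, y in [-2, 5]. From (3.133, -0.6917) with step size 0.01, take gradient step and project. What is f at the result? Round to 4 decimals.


Step 1: Compute gradient at (3.133, -0.6917).
grad_x = 2*4*3.133 - 12 = 13.064
grad_y = 2*1*-0.6917 - 3 = -4.3834
Step 2: Gradient step.
x_raw = 3.133 - 0.01*13.064 = 3.0024
y_raw = -0.6917 - 0.01*-4.3834 = -0.6479
Step 3: Project onto [-2, 5].
x_proj = clip(3.0024) = 3.0024
y_proj = clip(-0.6479) = -0.6479
Step 4: Evaluate f.
f(3.0024, -0.6479) = 2.3917


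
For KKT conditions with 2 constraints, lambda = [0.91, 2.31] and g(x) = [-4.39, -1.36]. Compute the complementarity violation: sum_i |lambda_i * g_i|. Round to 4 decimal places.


KKT complementary slackness check:
lambda_1 * g_1 = 0.91 * -4.39 = -3.9949
lambda_2 * g_2 = 2.31 * -1.36 = -3.1416
Total violation = 3.9949 + 3.1416 = 7.1365


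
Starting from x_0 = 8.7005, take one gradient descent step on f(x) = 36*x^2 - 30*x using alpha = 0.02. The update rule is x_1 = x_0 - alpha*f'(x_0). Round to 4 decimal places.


We compute the gradient at x_0 and apply the update.
f'(x) = 72*x - 30
f'(8.7005) = 72*8.7005 - 30 = 596.436
x_1 = 8.7005 - 0.02*596.436 = -3.2282


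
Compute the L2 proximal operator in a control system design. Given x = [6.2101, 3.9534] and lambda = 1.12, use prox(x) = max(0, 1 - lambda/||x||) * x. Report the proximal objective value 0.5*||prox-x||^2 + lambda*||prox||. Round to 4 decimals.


Step 1: Compute ||x||.
||x|| = 7.3617
Step 2: Compute scaling factor.
scale = max(0, 1 - 1.12/7.3617) = 0.8479
Step 3: prox(x) = [5.2653, 3.3519]
||prox(x)|| = 6.2417
Step 4: Proximal objective.
0.5*||prox-x||^2 = 0.6272
lambda*||prox|| = 6.9907
Total = 7.6179


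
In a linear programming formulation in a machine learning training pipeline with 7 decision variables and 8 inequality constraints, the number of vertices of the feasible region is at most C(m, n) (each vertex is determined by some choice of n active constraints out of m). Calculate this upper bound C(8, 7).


Each vertex corresponds to some choice of n active constraints out of m, so the number of vertices is at most C(m, n) = m! / (n!(m-n)!).
m = 8, n = 7
Numerator: 8 * 7 * 6 * 5 * 4 * 3 * 2
Denominator: 7! = 5040
C(8, 7) = 8


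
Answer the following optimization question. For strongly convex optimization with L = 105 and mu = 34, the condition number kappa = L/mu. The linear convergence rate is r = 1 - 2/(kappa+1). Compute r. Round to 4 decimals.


Step 1: Compute the condition number.
kappa = L/mu = 105/34 = 3.0882
Step 2: Compute the convergence rate.
r = 1 - 2/(kappa + 1) = 1 - 2*mu/(L + mu) = (L - mu)/(L + mu) = 71/139 = 0.5108


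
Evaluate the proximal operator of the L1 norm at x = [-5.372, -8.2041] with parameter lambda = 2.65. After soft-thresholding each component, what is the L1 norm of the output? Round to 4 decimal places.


Soft-thresholding with lambda = 2.65:
prox(-5.372) = sign(-5.372)*max(|-5.372| - 2.65, 0) = -2.722
prox(-8.2041) = sign(-8.2041)*max(|-8.2041| - 2.65, 0) = -5.5541
prox(x) = [-2.722, -5.5541]
||prox(x)||_1 = 2.722 + 5.5541 = 8.2761


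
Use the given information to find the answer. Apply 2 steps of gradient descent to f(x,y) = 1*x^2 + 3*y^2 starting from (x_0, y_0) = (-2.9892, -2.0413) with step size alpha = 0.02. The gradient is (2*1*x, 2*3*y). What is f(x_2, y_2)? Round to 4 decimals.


Gradient descent on f(x,y) = 1*x^2 + 3*y^2.
Starting point: (-2.9892, -2.0413), alpha = 0.02
Step 1: grad_x = 2*1*-2.9892 = -5.9784, grad_y = 2*3*-2.0413 = -12.2478
  x_1 = -2.9892 - 0.02*-5.9784 = -2.8696
  y_1 = -2.0413 - 0.02*-12.2478 = -1.7963
Step 2: grad_x = 2*1*-2.8696 = -5.7393, grad_y = 2*3*-1.7963 = -10.7781
  x_2 = -2.8696 - 0.02*-5.7393 = -2.7548
  y_2 = -1.7963 - 0.02*-10.7781 = -1.5808
f(-2.7548, -1.5808) = 1*(-2.7548)^2 + 3*(-1.5808)^2 = 15.0858


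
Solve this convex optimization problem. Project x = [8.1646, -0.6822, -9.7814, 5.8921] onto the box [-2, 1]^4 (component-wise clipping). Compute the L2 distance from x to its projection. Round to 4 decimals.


Project each component onto [-2, 1].
clip(8.1646) = 1.0, clip(-0.6822) = -0.6822, clip(-9.7814) = -2.0, clip(5.8921) = 1.0
Projection = [1.0, -0.6822, -2.0, 1.0]
Squared diffs: [51.3315, 0.0, 60.5502, 23.9326]
Distance = sqrt(135.8143) = 11.6539


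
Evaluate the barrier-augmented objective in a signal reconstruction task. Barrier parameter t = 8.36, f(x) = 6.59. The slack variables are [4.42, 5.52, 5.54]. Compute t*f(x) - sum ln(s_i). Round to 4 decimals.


Step 1: Compute log-barrier.
ln values: [1.4861, 1.7084, 1.712]
phi = -(1.4861 + 1.7084 + 1.712) = -4.9065
Step 2: Compute augmented objective.
t*f(x) = 8.36*6.59 = 55.0924
Total = 55.0924 - 4.9065 = 50.1859


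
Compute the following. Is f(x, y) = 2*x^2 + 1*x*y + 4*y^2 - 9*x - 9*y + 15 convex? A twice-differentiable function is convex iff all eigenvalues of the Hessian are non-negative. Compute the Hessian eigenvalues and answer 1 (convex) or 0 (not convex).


The Hessian of f(x,y) = 2*x^2 + 1*x*y + 4*y^2 - 9*x - 9*y + 15 is:
H = [[4, 1], [1, 8]]
Trace = 4 + 8 = 12
Determinant = 4*8 - (1)^2 = 31
Discriminant = (12)^2 - 4*31 = 20.0
Eigenvalues: lambda_1 = 3.7639, lambda_2 = 8.2361
The function is convex.

1


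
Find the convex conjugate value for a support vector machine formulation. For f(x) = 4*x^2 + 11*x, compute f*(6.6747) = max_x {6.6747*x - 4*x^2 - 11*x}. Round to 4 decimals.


f*(y) = sup_x {y*x - a*x^2 - b*x} = sup_x {(y-b)*x - a*x^2}
FOC: (y - b) - 2a*x = 0 => x* = (y - b)/(2a)
x* = (6.6747 - 11)/(2*4) = -0.5407
f*(6.6747) = (y-b)^2/(4a) = (6.6747 - 11)^2/(4*4)
= 18.7082/16 = 1.1693


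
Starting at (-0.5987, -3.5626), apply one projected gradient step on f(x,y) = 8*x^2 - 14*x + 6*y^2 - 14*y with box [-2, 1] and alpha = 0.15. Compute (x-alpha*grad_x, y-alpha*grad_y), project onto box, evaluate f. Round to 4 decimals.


Step 1: Compute gradient at (-0.5987, -3.5626).
grad_x = 2*8*-0.5987 - 14 = -23.5792
grad_y = 2*6*-3.5626 - 14 = -56.7512
Step 2: Gradient step.
x_raw = -0.5987 - 0.15*-23.5792 = 2.9382
y_raw = -3.5626 - 0.15*-56.7512 = 4.9501
Step 3: Project onto [-2, 1].
x_proj = clip(2.9382) = 1.0
y_proj = clip(4.9501) = 1.0
Step 4: Evaluate f.
f(1.0, 1.0) = -14.0


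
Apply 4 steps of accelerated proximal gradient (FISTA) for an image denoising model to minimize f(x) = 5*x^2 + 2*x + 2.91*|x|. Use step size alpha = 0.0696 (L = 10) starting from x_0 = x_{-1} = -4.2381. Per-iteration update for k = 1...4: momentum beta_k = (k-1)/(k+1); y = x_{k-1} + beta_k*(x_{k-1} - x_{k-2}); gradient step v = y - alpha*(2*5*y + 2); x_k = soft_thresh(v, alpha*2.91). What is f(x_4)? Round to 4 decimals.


FISTA on f(x) = 5*x^2 + 2*x + 2.91*|x|
L = 10, alpha = 0.0696
Iteration 1: beta = 0.0, y = -4.2381 + 0.0*(-4.2381 + 4.2381) = -4.2381
  grad(y) = -40.381, v = y - alpha*grad = -1.4276
  prox(v) = soft_thresh(-1.4276, 0.2025) = -1.225
Iteration 2: beta = 0.3333, y = -1.225 + 0.3333*(-1.225 + 4.2381) = -0.2207
  grad(y) = -0.207, v = y - alpha*grad = -0.2063
  prox(v) = soft_thresh(-0.2063, 0.2025) = -0.0038
Iteration 3: beta = 0.5, y = -0.0038 + 0.5*(-0.0038 + 1.225) = 0.6069
  grad(y) = 8.0689, v = y - alpha*grad = 0.0453
  prox(v) = soft_thresh(0.0453, 0.2025) = 0.0
Iteration 4: beta = 0.6, y = 0.0 + 0.6*(0.0 + 0.0038) = 0.0023
  grad(y) = 2.0225, v = y - alpha*grad = -0.1385
  prox(v) = soft_thresh(-0.1385, 0.2025) = 0.0
f(x_4) = 5*0.0^2 + 2*0.0 + 2.91*|0.0| = 0.0


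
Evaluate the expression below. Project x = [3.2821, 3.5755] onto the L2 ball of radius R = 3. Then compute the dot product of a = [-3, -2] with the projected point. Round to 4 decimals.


Step 1: Compute ||x|| (intermediates to 6 decimals).
||x|| = sqrt(3.2821^2 + 3.5755^2) = 4.853492
Step 2: Project.
Since ||x|| > R, scale = R/||x|| = 3/4.853492 = 0.618112, proj(x) = scale * x
proj(x) = [2.028705, 2.210059]
Step 3: Dot product.
a^T * proj(x) = -3*2.028705 - 2*2.210059 = -10.5062


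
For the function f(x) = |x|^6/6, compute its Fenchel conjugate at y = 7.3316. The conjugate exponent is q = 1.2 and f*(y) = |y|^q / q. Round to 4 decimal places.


The conjugate exponent q satisfies 1/p + 1/q = 1.
p = 6, so q = 6/(6 - 1) = 1.2
|y|^q = 7.3316^1.2 = 10.9204
f*(7.3316) = 10.9204 / 1.2 = 9.1003


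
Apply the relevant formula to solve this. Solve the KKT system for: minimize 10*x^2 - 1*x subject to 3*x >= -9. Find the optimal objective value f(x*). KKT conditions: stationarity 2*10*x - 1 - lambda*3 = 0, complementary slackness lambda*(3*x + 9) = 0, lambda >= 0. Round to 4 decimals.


Step 1: Try lambda = 0 (constraint inactive).
Stationarity: 2*10*x - 1 = 0
x* = 1/(2*10) = 0.05
Check constraint: 3*0.05 = 0.15 >= -9 -- satisfied.
Step 2: Compute optimal value.
f(x*) = 10*0.05^2 - 1*0.05 = -0.025


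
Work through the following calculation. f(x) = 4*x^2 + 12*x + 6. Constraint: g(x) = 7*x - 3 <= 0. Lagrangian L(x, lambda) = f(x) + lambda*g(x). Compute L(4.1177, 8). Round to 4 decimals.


Step 1: Evaluate f(x).
f(4.1177) = 4*4.1177^2 + 12*4.1177 + 6 = 123.2342
Step 2: Evaluate g(x).
g(4.1177) = 7*4.1177 - 3 = 25.8239
Step 3: Compute Lagrangian.
L = 123.2342 + 8*25.8239 = 329.8254


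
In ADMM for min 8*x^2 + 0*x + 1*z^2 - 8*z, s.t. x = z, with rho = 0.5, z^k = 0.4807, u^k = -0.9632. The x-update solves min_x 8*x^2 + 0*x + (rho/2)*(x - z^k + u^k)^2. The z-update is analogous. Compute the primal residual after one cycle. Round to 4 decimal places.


ADMM iteration with rho = 0.5, z^k = 0.4807, u^k = -0.9632
Step 1: x-update.
Minimize 8*x^2 + 0*x + (0.5/2)*(x - 0.4807 - 0.9632)^2
FOC: (2*8 + 0.5)*x = 0 + 0.5*(0.4807 + 0.9632)
x^{k+1} = 0.0438
Step 2: z-update.
Minimize 1*z^2 - 8*z + (0.5/2)*(0.0438 - z - 0.9632)^2
FOC: (2*1 + 0.5)*z = 8 + 0.5*(0.0438 - 0.9632)
z^{k+1} = 3.0161
Step 3: u-update.
u^{k+1} = -0.9632 + 0.0438 - 3.0161 = -3.9356
Step 4: Primal residual = |0.0438 - 3.0161| = 2.9724


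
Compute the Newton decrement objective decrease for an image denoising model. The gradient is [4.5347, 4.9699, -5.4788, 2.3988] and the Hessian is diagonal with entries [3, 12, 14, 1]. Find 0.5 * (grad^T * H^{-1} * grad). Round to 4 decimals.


Step 1: H is diagonal, so H^(-1) * g = [1.5116, 0.4142, -0.3913, 2.3988].
Step 2: g^T H^(-1) g = sum_i g_i^2 / H_ii
  = (4.5347)^2/3 + (4.9699)^2/12 + (-5.4788)^2/14 + (2.3988)^2/1
  = 6.8545 + 2.0583 + 2.1441 + 5.7542 = 16.8112
Step 3: Objective decrease = 0.5 * g^T H^(-1) g = 8.4056


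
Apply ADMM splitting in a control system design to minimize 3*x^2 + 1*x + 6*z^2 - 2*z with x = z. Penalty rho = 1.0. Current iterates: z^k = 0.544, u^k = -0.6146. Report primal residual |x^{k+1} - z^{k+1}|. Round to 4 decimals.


ADMM iteration with rho = 1.0, z^k = 0.544, u^k = -0.6146
Step 1: x-update.
Minimize 3*x^2 + 1*x + (1.0/2)*(x - 0.544 - 0.6146)^2
FOC: (2*3 + 1.0)*x = -1 + 1.0*(0.544 + 0.6146)
x^{k+1} = 0.0227
Step 2: z-update.
Minimize 6*z^2 - 2*z + (1.0/2)*(0.0227 - z - 0.6146)^2
FOC: (2*6 + 1.0)*z = 2 + 1.0*(0.0227 - 0.6146)
z^{k+1} = 0.1083
Step 3: u-update.
u^{k+1} = -0.6146 + 0.0227 - 0.1083 = -0.7003
Step 4: Primal residual = |0.0227 - 0.1083| = 0.0857
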